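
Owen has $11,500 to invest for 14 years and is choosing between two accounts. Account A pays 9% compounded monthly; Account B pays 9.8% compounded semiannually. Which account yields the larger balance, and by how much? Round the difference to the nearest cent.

Account A growth factor: (1 + 0.0075)^168 ≈ 3.5088855955; balance ≈ 40,352.1843.
Account B growth factor: (1 + 0.049)^28 ≈ 3.8169253777; balance ≈ 43,894.6418.
Account B is larger by 3,542.4575.

Account B, by $3,542.46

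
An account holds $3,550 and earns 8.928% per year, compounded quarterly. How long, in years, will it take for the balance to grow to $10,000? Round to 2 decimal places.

11.73 years

(1 + 0.02232)^(4t) = 10,000/3,550 = 2.8169.
4t·ln(1 + 0.02232) = ln(2.8169); 4t = 1.0356/0.0220746 ≈ 46.9154.
t ≈ 11.7289 years.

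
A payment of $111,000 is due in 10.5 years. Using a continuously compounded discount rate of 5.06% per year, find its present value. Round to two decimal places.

P = A·e^(−rt) = 111,000·e^(−0.5313).
e^(−0.5313) ≈ 0.587840280374, so P ≈ 65,250.2711.

$65,250.27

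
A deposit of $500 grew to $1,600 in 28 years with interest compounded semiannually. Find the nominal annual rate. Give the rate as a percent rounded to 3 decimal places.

4.198%

(1 + r/2)^56 = 1,600/500 = 3.2.
1 + r/2 = 3.2^(1/56) ≈ 1.020988, so r/2 ≈ 0.0209878.
r ≈ 2·0.0209878 = 4.19755%.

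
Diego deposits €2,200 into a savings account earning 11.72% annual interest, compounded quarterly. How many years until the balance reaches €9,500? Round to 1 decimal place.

We need (1 + 0.0293)^(4t) = 4.3182, so 4t = ln 4.3182 / ln 1.0293 ≈ 50.6540.
t ≈ 50.6540/4 = 12.6635 years.

12.7 years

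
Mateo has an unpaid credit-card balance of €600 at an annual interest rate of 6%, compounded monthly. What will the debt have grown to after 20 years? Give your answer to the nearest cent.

Growth factor = (1 + 0.005)^240 ≈ 3.310204476.
A ≈ 600 × 3.310204476 ≈ 1,986.1227.

€1,986.12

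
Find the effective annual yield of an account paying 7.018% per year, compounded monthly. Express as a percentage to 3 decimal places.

EAR = (1 + 7.018%/12)^12 − 1 = (1 + 0.00584833)^12 − 1.
(1 + 0.00584833)^12 ≈ 1.072482, so EAR ≈ 7.24820%.

7.248%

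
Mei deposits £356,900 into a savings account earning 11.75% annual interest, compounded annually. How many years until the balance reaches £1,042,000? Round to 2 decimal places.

9.64 years

We need (1 + 0.1175)^t = 2.9196, so t = ln 2.9196 / ln 1.1175 ≈ 9.6445.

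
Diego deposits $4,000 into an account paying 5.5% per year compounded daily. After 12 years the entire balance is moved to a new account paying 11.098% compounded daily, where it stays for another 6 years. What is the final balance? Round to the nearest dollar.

After 12 years at 5.5%: 4,000 × 1.9346961369 ≈ 7,738.7845.
Then 6 years at 11.098%: 7,738.7845 × 1.946005458 ≈ 15,059.7170.

$15,060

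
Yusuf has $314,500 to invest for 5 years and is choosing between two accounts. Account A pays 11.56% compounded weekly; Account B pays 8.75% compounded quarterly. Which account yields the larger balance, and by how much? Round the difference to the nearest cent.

Account A growth factor: (1 + 0.1156/52)^260 ≈ 1.7813268026; balance ≈ 560,227.2794.
Account B growth factor: (1 + 0.021875)^20 ≈ 1.54154244382; balance ≈ 484,815.0986.
Account A is larger by 75,412.1808.

Account A, by $75,412.18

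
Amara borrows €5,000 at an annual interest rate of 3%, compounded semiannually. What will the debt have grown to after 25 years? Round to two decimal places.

€10,526.21

Periodic rate = 3%/2 = 0.015; periods = 2·25 = 50.
A = 5,000·(1 + 0.015)^50 ≈ 5,000·2.1052424206 ≈ 10,526.2121.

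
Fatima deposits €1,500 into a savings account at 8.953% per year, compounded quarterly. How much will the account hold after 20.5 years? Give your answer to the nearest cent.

€9,212.78

Growth factor = (1 + 0.0223825)^82 ≈ 6.14185251.
A ≈ 1,500 × 6.14185251 ≈ 9,212.7788.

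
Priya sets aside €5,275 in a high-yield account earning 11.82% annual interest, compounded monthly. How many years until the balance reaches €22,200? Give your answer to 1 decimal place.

12.2 years

We need (1 + 0.00985)^(12t) = 4.2085, so 12t = ln 4.2085 / ln 1.00985 ≈ 146.6172.
t ≈ 146.6172/12 = 12.2181 years.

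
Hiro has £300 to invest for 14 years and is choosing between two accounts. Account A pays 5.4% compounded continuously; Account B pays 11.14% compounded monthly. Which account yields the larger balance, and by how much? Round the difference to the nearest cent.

Account B, by £777.92

Account A growth factor: e^(0.054·14) = e^0.756 ≈ 2.1297402; balance ≈ 638.9221.
Account B growth factor: (1 + 0.1114/12)^168 ≈ 4.722816555; balance ≈ 1,416.8450.
Account B is larger by 777.9229.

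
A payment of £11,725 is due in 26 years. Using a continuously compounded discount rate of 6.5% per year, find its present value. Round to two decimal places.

£2,163.49

P = A·e^(−rt) = 11,725·e^(−1.69).
e^(−1.69) ≈ 0.18451952399, so P ≈ 2,163.4914.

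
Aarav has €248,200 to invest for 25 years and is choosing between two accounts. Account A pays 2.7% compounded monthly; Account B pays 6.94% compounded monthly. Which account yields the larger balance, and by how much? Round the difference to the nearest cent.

A: (1 + 0.00225)^300 ≈ 1.96254433626, so 248,200 × 1.96254433626 ≈ 487,103.5043.
B: (1 + 0.0694/12)^300 ≈ 5.640666421106, so 248,200 × 5.640666421106 ≈ 1,400,013.4057.
Difference ≈ 912,909.9015 in favor of B.

Account B, by €912,909.90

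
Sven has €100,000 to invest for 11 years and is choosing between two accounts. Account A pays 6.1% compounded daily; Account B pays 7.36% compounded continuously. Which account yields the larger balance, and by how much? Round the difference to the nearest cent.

Account A growth factor: (1 + 0.061/365)^4015 ≈ 1.95608286725; balance ≈ 195,608.2867.
Account B growth factor: e^(0.0736·11) = e^0.8096 ≈ 2.24700900329; balance ≈ 224,700.9003.
Account B is larger by 29,092.6136.

Account B, by €29,092.61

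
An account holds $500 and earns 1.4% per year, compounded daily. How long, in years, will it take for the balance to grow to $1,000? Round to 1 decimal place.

49.5 years

(1 + 0.0000383562)^(365t) = 1,000/500 = 2.
365t·ln(1 + 0.0000383562) = ln(2); 365t = 0.69315/3.83554e-05 ≈ 18071.6838.
t ≈ 49.5115 years.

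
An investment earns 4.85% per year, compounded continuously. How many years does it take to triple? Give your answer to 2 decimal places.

e^(0.0485t) = 3, so 0.0485t = ln 3 ≈ 1.0986.
t ≈ 1.0986/0.0485 ≈ 22.6518.

22.65 years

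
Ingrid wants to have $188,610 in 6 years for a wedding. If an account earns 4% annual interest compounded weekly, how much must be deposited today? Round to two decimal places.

Periodic rate = 4%/52 = 0.000769231; 312 periods.
P = 188,610/(1 + 0.04/52)^312 ≈ 188,610/1.2711318698 ≈ 148,379.5698.

$148,379.57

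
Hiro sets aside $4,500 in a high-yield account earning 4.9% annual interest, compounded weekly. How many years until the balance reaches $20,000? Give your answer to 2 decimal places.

We need (1 + 0.000942308)^(52t) = 4.4444, so 52t = ln 4.4444 / ln 1.000942 ≈ 1583.7264.
t ≈ 1583.7264/52 = 30.4563 years.

30.46 years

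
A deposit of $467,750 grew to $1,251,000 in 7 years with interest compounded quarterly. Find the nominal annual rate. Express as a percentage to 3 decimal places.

14.304%

(1 + r/4)^28 = 1,251,000/467,750 = 2.67451.
1 + r/4 = 2.67451^(1/28) ≈ 1.035759, so r/4 ≈ 0.035759.
r ≈ 4·0.035759 = 14.30358%.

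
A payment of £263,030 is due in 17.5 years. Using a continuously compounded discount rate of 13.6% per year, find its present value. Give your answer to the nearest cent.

£24,343.58

P = A·e^(−rt) = 263,030·e^(−2.38).
e^(−2.38) ≈ 0.0925505775103, so P ≈ 24,343.5784.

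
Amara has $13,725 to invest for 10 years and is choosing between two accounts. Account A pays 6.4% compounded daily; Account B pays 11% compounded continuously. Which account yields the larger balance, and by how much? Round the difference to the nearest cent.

Account A growth factor: (1 + 0.064/365)^3650 ≈ 1.896374484; balance ≈ 26,027.7398.
Account B growth factor: e^(0.11·10) = e^1.1 ≈ 3.0041660239; balance ≈ 41,232.1787.
Account B is larger by 15,204.4389.

Account B, by $15,204.44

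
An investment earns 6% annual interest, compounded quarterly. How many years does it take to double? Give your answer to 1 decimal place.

11.6 years

(1 + 0.015)^(4t) = 2.
4t = ln 2 / ln(1 + 0.015) ≈ 0.69315/0.0148886 ≈ 46.5555.
t ≈ 11.6389.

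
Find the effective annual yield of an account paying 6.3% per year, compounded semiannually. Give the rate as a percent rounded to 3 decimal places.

6.399%

One year is 2 periods at 0.0315 each: (1 + 0.0315)^2 ≈ 1.063992.
EAR = 1.063992 − 1 ≈ 6.39923%.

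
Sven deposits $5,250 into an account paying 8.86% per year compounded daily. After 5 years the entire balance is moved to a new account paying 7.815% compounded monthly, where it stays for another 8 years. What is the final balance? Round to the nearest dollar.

Phase 1: 5,250·(1 + 0.0886/365)^1825 ≈ 8,175.7652.
Phase 2: 8,175.7652·(1 + 0.0065125)^96 ≈ 15,246.4594.

$15,246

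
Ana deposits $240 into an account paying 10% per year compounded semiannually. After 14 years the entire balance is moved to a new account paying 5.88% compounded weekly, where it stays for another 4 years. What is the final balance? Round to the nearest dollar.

$1,190

Phase 1: 240·(1 + 0.05)^28 ≈ 940.8310.
Phase 2: 940.8310·(1 + 0.0588/52)^208 ≈ 1,190.1453.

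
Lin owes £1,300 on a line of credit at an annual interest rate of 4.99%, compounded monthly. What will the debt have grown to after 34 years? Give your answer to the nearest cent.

Periodic rate = 4.99%/12 = 0.00415833; periods = 12·34 = 408.
A = 1,300·(1 + 0.0499/12)^408 ≈ 1,300·5.436210585 ≈ 7,067.0738.

£7,067.07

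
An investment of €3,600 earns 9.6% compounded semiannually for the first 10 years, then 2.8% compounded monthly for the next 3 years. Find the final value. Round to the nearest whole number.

After 10 years at 9.6%: 3,600 × 2.554027993 ≈ 9,194.5008.
Then 3 years at 2.8%: 9,194.5008 × 1.087522477 ≈ 9,999.2263.

€9,999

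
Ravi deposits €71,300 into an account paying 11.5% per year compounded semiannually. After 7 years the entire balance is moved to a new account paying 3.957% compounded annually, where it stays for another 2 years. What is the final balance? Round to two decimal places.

After 7 years at 11.5%: 71,300 × 2.18738517652 ≈ 155,960.5631.
Then 2 years at 3.957%: 155,960.5631 × 1.0807057849 ≈ 168,547.4827.

€168,547.48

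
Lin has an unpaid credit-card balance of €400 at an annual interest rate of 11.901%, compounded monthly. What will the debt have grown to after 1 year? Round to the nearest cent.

Periodic rate = 11.901%/12 = 0.0099175; periods = 12·1 = 12.
A = 400·(1 + 0.0099175)^12 ≈ 400·1.12572101 ≈ 450.2884.

€450.29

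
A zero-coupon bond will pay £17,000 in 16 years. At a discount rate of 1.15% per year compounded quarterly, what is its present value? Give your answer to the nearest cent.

£14,146.64

Growth factor = (1 + 0.002875)^64 ≈ 1.2016985399.
P = 17,000/1.2016985399 ≈ 14,146.6428.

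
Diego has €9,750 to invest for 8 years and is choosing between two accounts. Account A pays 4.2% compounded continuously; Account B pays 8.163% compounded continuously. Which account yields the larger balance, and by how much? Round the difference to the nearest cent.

A: e^(0.042·8) = e^0.336 ≈ 1.3993390248, so 9,750 × 1.3993390248 ≈ 13,643.5555.
B: e^(0.08163·8) = e^0.65304 ≈ 1.9213729334, so 9,750 × 1.9213729334 ≈ 18,733.3861.
Difference ≈ 5,089.8306 in favor of B.

Account B, by €5,089.83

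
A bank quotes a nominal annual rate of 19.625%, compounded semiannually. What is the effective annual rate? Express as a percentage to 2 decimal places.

EAR = (1 + 19.625%/2)^2 − 1 = (1 + 0.098125)^2 − 1.
(1 + 0.098125)^2 ≈ 1.205879, so EAR ≈ 20.58785%.

20.59%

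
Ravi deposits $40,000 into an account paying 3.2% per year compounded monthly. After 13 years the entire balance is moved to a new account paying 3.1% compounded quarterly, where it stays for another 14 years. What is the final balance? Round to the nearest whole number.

After 13 years at 3.2%: 40,000 × 1.5150467816 ≈ 60,601.8713.
Then 14 years at 3.1%: 60,601.8713 × 1.5408387158 ≈ 93,377.7095.

$93,378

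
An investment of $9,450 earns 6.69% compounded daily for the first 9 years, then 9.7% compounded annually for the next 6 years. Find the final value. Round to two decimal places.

After 9 years at 6.69%: 9,450 × 1.8258485319 ≈ 17,254.2686.
Then 6 years at 9.7%: 17,254.2686 × 1.7427687562 ≈ 30,070.2003.

$30,070.20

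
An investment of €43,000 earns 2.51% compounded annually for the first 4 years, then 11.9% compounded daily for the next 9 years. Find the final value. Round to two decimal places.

After 4 years at 2.51%: 43,000 × 1.10424370992 ≈ 47,482.4795.
Then 9 years at 11.9%: 47,482.4795 × 2.91778699426 ≈ 138,543.7612.

€138,543.76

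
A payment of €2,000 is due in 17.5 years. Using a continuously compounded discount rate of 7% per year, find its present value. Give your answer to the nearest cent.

P = A·e^(−rt) = 2,000·e^(−1.225).
e^(−1.225) ≈ 0.2937577003, so P ≈ 587.5154.

€587.52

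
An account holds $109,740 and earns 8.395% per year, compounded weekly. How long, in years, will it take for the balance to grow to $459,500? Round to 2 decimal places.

(1 + 0.00161442)^(52t) = 459,500/109,740 = 4.1872.
52t·ln(1 + 0.00161442) = ln(4.1872); 52t = 1.432/0.00161312 ≈ 887.7355.
t ≈ 17.0718 years.

17.07 years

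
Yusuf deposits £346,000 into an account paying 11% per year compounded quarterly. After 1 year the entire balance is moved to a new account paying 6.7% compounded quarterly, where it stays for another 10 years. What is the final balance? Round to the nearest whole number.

After 1 years at 11%: 346,000 × 1.11462125941 ≈ 385,658.9558.
Then 10 years at 6.7%: 385,658.9558 × 1.94342257425 ≈ 749,498.3206.

£749,498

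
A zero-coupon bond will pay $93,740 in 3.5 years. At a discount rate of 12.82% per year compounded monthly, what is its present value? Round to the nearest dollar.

Growth factor = (1 + 0.1282/12)^42 ≈ 1.5625516048.
P = 93,740/1.5625516048 ≈ 59,991.6187.

$59,992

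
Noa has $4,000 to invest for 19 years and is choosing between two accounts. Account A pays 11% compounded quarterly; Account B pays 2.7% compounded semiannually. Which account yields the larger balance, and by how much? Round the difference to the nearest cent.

Account A, by $24,781.46

Account A growth factor: (1 + 0.0275)^76 ≈ 7.8599380247; balance ≈ 31,439.7521.
Account B growth factor: (1 + 0.0135)^38 ≈ 1.664572115; balance ≈ 6,658.2885.
Account A is larger by 24,781.4636.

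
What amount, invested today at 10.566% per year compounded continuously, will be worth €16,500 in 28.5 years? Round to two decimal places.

€812.25

P = A·e^(−rt) = 16,500·e^(−3.01131).
e^(−3.01131) ≈ 0.049227148938, so P ≈ 812.2480.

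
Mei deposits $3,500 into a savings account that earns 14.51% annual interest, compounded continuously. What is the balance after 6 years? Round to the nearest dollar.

A = P·e^(rt) = 3,500·e^(0.1451·6) = 3,500·e^0.8706.
e^0.8706 ≈ 2.38834343, so A ≈ 8,359.2020.

$8,359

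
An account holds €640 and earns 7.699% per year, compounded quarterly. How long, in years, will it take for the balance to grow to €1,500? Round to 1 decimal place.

(1 + 0.0192475)^(4t) = 1,500/640 = 2.3438.
4t·ln(1 + 0.0192475) = ln(2.3438); 4t = 0.85175/0.0190646 ≈ 44.6771.
t ≈ 11.1693 years.

11.2 years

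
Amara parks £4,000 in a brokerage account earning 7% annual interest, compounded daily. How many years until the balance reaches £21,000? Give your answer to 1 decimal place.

We need (1 + 0.000191781)^(365t) = 5.25, so 365t = ln 5.25 / ln 1.000192 ≈ 8647.3041.
t ≈ 8647.3041/365 = 23.6912 years.

23.7 years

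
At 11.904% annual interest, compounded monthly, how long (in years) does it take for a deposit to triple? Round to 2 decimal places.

(1 + 0.00992)^(12t) = 3.
12t = ln 3 / ln(1 + 0.00992) ≈ 1.0986/0.00987112 ≈ 111.2956.
t ≈ 9.2746.

9.27 years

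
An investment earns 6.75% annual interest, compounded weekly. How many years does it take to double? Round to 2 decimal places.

10.28 years

(1 + 0.00129808)^(52t) = 2.
52t = ln 2 / ln(1 + 0.00129808) ≈ 0.69315/0.00129724 ≈ 534.3265.
t ≈ 10.2755.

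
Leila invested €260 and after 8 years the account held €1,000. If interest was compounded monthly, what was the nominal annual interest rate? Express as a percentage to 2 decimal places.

The 96-period growth factor is 1,000/260 = 3.84615.
r/12 = 3.84615^(1/96) − 1 ≈ 0.0141309, so r ≈ 12·0.0141309 = 16.95711%.

16.96%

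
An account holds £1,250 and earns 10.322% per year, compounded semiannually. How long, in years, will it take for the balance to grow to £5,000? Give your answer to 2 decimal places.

(1 + 0.05161)^(2t) = 5,000/1,250 = 4.
2t·ln(1 + 0.05161) = ln(4); 2t = 1.3863/0.0503223 ≈ 27.5483.
t ≈ 13.7741 years.

13.77 years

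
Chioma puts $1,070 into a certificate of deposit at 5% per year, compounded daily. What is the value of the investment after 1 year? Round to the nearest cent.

Growth factor = (1 + 0.05/365)^365 ≈ 1.051267496.
A ≈ 1,070 × 1.051267496 ≈ 1,124.8562.

$1,124.86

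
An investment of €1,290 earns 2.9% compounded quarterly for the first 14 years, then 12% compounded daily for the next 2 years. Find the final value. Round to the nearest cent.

€2,457.48

Phase 1: 1,290·(1 + 0.00725)^56 ≈ 1,933.2017.
Phase 2: 1,933.2017·(1 + 0.12/365)^730 ≈ 2,457.4841.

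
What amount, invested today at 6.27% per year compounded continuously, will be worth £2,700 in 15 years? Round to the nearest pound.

£1,054

P = A·e^(−rt) = 2,700·e^(−0.9405).
e^(−0.9405) ≈ 0.3904325703, so P ≈ 1,054.1679.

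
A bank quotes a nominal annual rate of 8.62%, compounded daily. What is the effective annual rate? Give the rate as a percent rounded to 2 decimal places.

9.00%

EAR = (1 + 8.62%/365)^365 − 1 = (1 + 0.000236164)^365 − 1.
(1 + 0.000236164)^365 ≈ 1.090013, so EAR ≈ 9.00132%.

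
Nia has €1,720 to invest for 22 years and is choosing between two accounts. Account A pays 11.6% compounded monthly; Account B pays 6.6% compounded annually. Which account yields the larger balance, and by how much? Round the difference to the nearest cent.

Account A growth factor: (1 + 0.116/12)^264 ≈ 12.676428579; balance ≈ 21,803.4572.
Account B growth factor: (1 + 0.066)^22 ≈ 4.079984406; balance ≈ 7,017.5732.
Account A is larger by 14,785.8840.

Account A, by €14,785.88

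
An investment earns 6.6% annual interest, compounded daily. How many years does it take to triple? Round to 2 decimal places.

(1 + 0.000180822)^(365t) = 3.
365t = ln 3 / ln(1 + 0.000180822) ≈ 1.0986/0.000180806 ≈ 6076.2082.
t ≈ 16.6471.

16.65 years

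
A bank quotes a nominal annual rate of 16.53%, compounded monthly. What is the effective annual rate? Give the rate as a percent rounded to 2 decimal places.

One year is 12 periods at 0.013775 each: (1 + 0.013775)^12 ≈ 1.178417.
EAR = 1.178417 − 1 ≈ 17.84168%.

17.84%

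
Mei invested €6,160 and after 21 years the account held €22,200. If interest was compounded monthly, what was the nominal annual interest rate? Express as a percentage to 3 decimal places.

The 252-period growth factor is 22,200/6,160 = 3.6039.
r/12 = 3.6039^(1/252) − 1 ≈ 0.00510033, so r ≈ 12·0.00510033 = 6.12039%.

6.120%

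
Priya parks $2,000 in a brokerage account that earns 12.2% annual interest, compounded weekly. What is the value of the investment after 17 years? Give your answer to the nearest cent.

$15,874.56

Growth factor = (1 + 0.122/52)^884 ≈ 7.9372815071.
A ≈ 2,000 × 7.9372815071 ≈ 15,874.5630.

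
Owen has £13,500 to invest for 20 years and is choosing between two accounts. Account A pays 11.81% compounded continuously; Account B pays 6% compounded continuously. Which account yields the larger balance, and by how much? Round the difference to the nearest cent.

Account A, by £98,442.51

A: e^(0.1181·20) = e^2.362 ≈ 10.6121545514, so 13,500 × 10.6121545514 ≈ 143,264.0864.
B: e^(0.06·20) = e^1.2 ≈ 3.3201169227, so 13,500 × 3.3201169227 ≈ 44,821.5785.
Difference ≈ 98,442.5080 in favor of A.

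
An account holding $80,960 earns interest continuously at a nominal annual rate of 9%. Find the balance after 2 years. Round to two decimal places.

A = P·e^(rt) = 80,960·e^(0.09·2) = 80,960·e^0.18.
e^0.18 ≈ 1.1972173631, so A ≈ 96,926.7177.

$96,926.72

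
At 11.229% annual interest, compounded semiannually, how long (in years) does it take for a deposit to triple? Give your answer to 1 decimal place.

(1 + 0.056145)^(2t) = 3.
2t = ln 3 / ln(1 + 0.056145) ≈ 1.0986/0.0546255 ≈ 20.1117.
t ≈ 10.0559.

10.1 years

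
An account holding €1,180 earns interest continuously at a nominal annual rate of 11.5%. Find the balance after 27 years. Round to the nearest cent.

A = P·e^(rt) = 1,180·e^(0.115·27) = 1,180·e^3.105.
e^3.105 ≈ 22.309218975, so A ≈ 26,324.8784.

€26,324.88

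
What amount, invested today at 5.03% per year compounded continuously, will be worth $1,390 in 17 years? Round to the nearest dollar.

P = A·e^(−rt) = 1,390·e^(−0.8551).
e^(−0.8551) ≈ 0.4252406649, so P ≈ 591.0845.

$591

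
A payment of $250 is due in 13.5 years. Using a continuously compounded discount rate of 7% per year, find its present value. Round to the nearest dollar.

$97

P = A·e^(−rt) = 250·e^(−0.945).
e^(−0.945) ≈ 0.388679571, so P ≈ 97.1699.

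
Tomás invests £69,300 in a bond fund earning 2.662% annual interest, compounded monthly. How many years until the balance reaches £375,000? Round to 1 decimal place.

(1 + 0.00221833)^(12t) = 375,000/69,300 = 5.4113.
12t·ln(1 + 0.00221833) = ln(5.4113); 12t = 1.6885/0.00221588 ≈ 761.9924.
t ≈ 63.4994 years.

63.5 years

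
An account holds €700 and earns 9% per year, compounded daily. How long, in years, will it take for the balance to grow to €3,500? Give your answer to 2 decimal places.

(1 + 0.000246575)^(365t) = 3,500/700 = 5.
365t·ln(1 + 0.000246575) = ln(5); 365t = 1.6094/0.000246545 ≈ 6527.9696.
t ≈ 17.8848 years.

17.88 years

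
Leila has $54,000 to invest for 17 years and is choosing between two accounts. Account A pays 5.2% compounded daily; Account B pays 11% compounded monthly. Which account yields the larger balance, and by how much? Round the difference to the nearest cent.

Account A growth factor: (1 + 0.052/365)^6205 ≈ 2.42041021496; balance ≈ 130,702.1516.
Account B growth factor: (1 + 0.11/12)^204 ≈ 6.43325857371; balance ≈ 347,395.9630.
Account B is larger by 216,693.8114.

Account B, by $216,693.81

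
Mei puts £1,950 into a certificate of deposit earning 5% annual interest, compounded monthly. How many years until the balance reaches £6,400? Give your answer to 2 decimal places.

(1 + 0.00416667)^(12t) = 6,400/1,950 = 3.2821.
12t·ln(1 + 0.00416667) = ln(3.2821); 12t = 1.1885/0.00415801 ≈ 285.8263.
t ≈ 23.8189 years.

23.82 years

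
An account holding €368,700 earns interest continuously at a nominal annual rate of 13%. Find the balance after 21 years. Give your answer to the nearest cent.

€5,653,235.44

A = P·e^(rt) = 368,700·e^(0.13·21) = 368,700·e^2.73.
e^2.73 ≈ 15.33288701991, so A ≈ 5,653,235.4442.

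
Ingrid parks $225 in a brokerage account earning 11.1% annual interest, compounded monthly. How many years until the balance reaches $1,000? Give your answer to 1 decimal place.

We need (1 + 0.00925)^(12t) = 4.4444, so 12t = ln 4.4444 / ln 1.00925 ≈ 162.0047.
t ≈ 162.0047/12 = 13.5004 years.

13.5 years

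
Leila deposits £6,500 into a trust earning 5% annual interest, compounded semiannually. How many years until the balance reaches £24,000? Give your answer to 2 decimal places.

26.45 years

We need (1 + 0.025)^(2t) = 3.6923, so 2t = ln 3.6923 / ln 1.025 ≈ 52.9005.
t ≈ 52.9005/2 = 26.4503 years.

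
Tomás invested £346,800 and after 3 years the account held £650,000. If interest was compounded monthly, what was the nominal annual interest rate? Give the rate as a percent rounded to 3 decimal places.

(1 + r/12)^36 = 650,000/346,800 = 1.87428.
1 + r/12 = 1.87428^(1/36) ≈ 1.017604, so r/12 ≈ 0.0176038.
r ≈ 12·0.0176038 = 21.12459%.

21.125%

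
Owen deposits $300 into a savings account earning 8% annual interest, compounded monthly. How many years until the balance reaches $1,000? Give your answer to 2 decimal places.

(1 + 0.00666667)^(12t) = 1,000/300 = 3.3333.
12t·ln(1 + 0.00666667) = ln(3.3333); 12t = 1.204/0.00664454 ≈ 181.1972.
t ≈ 15.0998 years.

15.10 years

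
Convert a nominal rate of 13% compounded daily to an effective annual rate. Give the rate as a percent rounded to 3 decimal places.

One year is 365 periods at 0.000356164 each: (1 + 0.000356164)^365 ≈ 1.138802.
EAR = 1.138802 − 1 ≈ 13.88020%.

13.880%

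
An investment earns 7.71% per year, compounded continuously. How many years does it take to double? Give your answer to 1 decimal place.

9.0 years

e^(0.0771t) = 2, so 0.0771t = ln 2 ≈ 0.69315.
t ≈ 0.69315/0.0771 ≈ 8.9902.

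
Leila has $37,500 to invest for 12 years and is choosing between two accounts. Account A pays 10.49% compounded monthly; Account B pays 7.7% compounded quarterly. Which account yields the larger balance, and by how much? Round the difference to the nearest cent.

Account A, by $37,674.84

A: (1 + 0.1049/12)^144 ≈ 3.50198465019, so 37,500 × 3.50198465019 ≈ 131,324.4244.
B: (1 + 0.01925)^48 ≈ 2.4973221316, so 37,500 × 2.4973221316 ≈ 93,649.5799.
Difference ≈ 37,674.8444 in favor of A.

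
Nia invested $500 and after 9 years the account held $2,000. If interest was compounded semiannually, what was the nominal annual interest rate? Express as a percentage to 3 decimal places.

16.012%

(1 + r/2)^18 = 2,000/500 = 4.
1 + r/2 = 4^(1/18) ≈ 1.08006, so r/2 ≈ 0.0800597.
r ≈ 2·0.0800597 = 16.01195%.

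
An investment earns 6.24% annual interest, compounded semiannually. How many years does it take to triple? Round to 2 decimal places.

17.88 years

(1 + 0.0312)^(2t) = 3.
2t = ln 3 / ln(1 + 0.0312) ≈ 1.0986/0.0307232 ≈ 35.7584.
t ≈ 17.8792.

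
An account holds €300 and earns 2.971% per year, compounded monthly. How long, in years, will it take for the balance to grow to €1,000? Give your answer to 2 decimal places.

40.57 years

(1 + 0.00247583)^(12t) = 1,000/300 = 3.3333.
12t·ln(1 + 0.00247583) = ln(3.3333); 12t = 1.204/0.00247277 ≈ 486.8917.
t ≈ 40.5743 years.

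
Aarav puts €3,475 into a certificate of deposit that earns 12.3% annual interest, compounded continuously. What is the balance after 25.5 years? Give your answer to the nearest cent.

€80,005.43

A = P·e^(rt) = 3,475·e^(0.123·25.5) = 3,475·e^3.1365.
e^3.1365 ≈ 23.023144671, so A ≈ 80,005.4277.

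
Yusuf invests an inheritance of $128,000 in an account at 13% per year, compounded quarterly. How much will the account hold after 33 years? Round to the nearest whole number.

Periodic rate = 13%/4 = 0.0325; periods = 4·33 = 132.
A = 128,000·(1 + 0.0325)^132 ≈ 128,000·68.15346854572 ≈ 8,723,643.9739.

$8,723,644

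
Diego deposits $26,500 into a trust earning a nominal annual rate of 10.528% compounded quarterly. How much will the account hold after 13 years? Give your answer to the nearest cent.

$102,317.77

Periodic rate = 10.528%/4 = 0.02632; periods = 4·13 = 52.
A = 26,500·(1 + 0.02632)^52 ≈ 26,500·3.86104790984 ≈ 102,317.7696.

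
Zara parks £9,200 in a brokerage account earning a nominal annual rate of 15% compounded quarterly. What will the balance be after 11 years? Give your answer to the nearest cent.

£46,479.82

Growth factor = (1 + 0.0375)^44 ≈ 5.0521546588.
A ≈ 9,200 × 5.0521546588 ≈ 46,479.8229.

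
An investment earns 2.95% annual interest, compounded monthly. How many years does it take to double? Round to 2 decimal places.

(1 + 0.00245833)^(12t) = 2.
12t = ln 2 / ln(1 + 0.00245833) ≈ 0.69315/0.00245532 ≈ 282.3046.
t ≈ 23.5254.

23.53 years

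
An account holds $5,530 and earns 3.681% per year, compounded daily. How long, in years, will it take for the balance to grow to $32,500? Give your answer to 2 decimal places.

48.12 years

We need (1 + 0.000100849)^(365t) = 5.877, so 365t = ln 5.877 / ln 1.000101 ≈ 17562.2569.
t ≈ 17562.2569/365 = 48.1158 years.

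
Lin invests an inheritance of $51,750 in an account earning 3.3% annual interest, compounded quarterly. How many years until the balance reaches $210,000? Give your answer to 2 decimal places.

42.62 years

(1 + 0.00825)^(4t) = 210,000/51,750 = 4.058.
4t·ln(1 + 0.00825) = ln(4.058); 4t = 1.4007/0.00821615 ≈ 170.4792.
t ≈ 42.6198 years.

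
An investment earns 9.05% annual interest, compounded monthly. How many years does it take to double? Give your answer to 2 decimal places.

(1 + 0.00754167)^(12t) = 2.
12t = ln 2 / ln(1 + 0.00754167) ≈ 0.69315/0.00751337 ≈ 92.2552.
t ≈ 7.6879.

7.69 years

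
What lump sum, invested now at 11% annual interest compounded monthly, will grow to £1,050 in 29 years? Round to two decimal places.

Growth factor = (1 + 0.11/12)^348 ≈ 23.938018.
P = 1,050/23.938018 ≈ 43.8633.

£43.86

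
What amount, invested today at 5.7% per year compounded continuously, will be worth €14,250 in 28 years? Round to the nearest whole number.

€2,889

P = A·e^(−rt) = 14,250·e^(−1.596).
e^(−1.596) ≈ 0.20270572139, so P ≈ 2,888.5565.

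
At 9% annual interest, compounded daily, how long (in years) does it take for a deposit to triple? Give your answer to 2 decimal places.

(1 + 0.000246575)^(365t) = 3.
365t = ln 3 / ln(1 + 0.000246575) ≈ 1.0986/0.000246545 ≈ 4456.0325.
t ≈ 12.2083.

12.21 years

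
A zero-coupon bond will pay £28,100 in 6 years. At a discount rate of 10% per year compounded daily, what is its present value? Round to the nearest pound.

£15,423

Periodic rate = 10%/365 = 0.000273973; 2190 periods.
P = 28,100/(1 + 0.1/365)^2190 ≈ 28,100/1.8219690707 ≈ 15,422.8743.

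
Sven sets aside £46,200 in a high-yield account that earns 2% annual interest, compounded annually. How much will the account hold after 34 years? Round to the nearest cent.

Annual rate = 2% = 0.02; years = 34.
A = 46,200·(1 + 0.02)^34 ≈ 46,200·1.960676032 ≈ 90,583.2327.

£90,583.23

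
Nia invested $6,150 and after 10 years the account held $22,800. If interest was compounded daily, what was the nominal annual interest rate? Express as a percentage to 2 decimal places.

The 3650-period growth factor is 22,800/6,150 = 3.70732.
r/365 = 3.70732^(1/3650) − 1 ≈ 0.000359053, so r ≈ 365·0.000359053 = 13.10544%.

13.11%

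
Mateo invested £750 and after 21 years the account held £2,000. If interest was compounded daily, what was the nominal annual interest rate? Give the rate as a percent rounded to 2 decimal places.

4.67%

The 7665-period growth factor is 2,000/750 = 2.66667.
r/365 = 2.66667^(1/7665) − 1 ≈ 0.00012797, so r ≈ 365·0.00012797 = 4.67091%.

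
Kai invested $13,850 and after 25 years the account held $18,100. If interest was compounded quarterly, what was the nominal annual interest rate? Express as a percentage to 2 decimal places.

The 100-period growth factor is 18,100/13,850 = 1.30686.
r/4 = 1.30686^(1/100) − 1 ≈ 0.00267985, so r ≈ 4·0.00267985 = 1.07194%.

1.07%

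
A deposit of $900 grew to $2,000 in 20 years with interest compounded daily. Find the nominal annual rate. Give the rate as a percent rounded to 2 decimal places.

(1 + r/365)^7300 = 2,000/900 = 2.22222.
1 + r/365 = 2.22222^(1/7300) ≈ 1.000109, so r/365 ≈ 0.000109391.
r ≈ 365·0.000109391 = 3.99276%.

3.99%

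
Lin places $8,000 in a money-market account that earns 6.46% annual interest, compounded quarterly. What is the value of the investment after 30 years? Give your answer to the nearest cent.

$54,705.19

Periodic rate = 6.46%/4 = 0.01615; periods = 4·30 = 120.
A = 8,000·(1 + 0.01615)^120 ≈ 8,000·6.8381493113 ≈ 54,705.1945.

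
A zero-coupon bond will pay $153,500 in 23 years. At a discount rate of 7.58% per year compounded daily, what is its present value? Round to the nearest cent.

Periodic rate = 7.58%/365 = 0.000207671; 8395 periods.
P = 153,500/(1 + 0.0758/365)^8395 ≈ 153,500/5.7157127095 ≈ 26,855.7935.

$26,855.79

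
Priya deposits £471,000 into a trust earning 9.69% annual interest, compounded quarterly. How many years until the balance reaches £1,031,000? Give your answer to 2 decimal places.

We need (1 + 0.024225)^(4t) = 2.189, so 4t = ln 2.189 / ln 1.024225 ≈ 32.7297.
t ≈ 32.7297/4 = 8.1824 years.

8.18 years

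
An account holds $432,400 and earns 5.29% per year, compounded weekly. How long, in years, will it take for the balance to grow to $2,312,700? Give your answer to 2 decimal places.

We need (1 + 0.00101731)^(52t) = 5.3485, so 52t = ln 5.3485 / ln 1.001017 ≈ 1649.1300.
t ≈ 1649.1300/52 = 31.7140 years.

31.71 years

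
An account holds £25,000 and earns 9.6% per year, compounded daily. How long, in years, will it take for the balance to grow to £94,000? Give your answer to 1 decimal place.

We need (1 + 0.000263014)^(365t) = 3.76, so 365t = ln 3.76 / ln 1.000263 ≈ 5036.2134.
t ≈ 5036.2134/365 = 13.7978 years.

13.8 years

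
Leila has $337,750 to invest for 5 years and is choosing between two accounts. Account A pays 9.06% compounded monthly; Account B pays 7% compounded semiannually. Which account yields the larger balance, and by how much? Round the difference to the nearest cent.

Account A growth factor: (1 + 0.00755)^60 ≈ 1.57034993637; balance ≈ 530,385.6910.
Account B growth factor: (1 + 0.035)^10 ≈ 1.41059876062; balance ≈ 476,429.7314.
Account A is larger by 53,955.9596.

Account A, by $53,955.96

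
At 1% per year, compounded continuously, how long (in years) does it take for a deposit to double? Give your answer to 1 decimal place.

69.3 years

e^(0.01t) = 2, so 0.01t = ln 2 ≈ 0.69315.
t ≈ 0.69315/0.01 ≈ 69.3147.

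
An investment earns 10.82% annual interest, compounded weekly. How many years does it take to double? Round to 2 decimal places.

6.41 years

(1 + 0.00208077)^(52t) = 2.
52t = ln 2 / ln(1 + 0.00208077) ≈ 0.69315/0.00207861 ≈ 333.4671.
t ≈ 6.4128.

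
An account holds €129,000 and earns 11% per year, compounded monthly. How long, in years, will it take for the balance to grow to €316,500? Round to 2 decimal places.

8.20 years

We need (1 + 0.00916667)^(12t) = 2.4535, so 12t = ln 2.4535 / ln 1.009167 ≈ 98.3583.
t ≈ 98.3583/12 = 8.1965 years.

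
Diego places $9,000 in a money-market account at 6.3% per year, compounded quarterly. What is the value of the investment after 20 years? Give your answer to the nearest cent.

Periodic rate = 6.3%/4 = 0.01575; periods = 4·20 = 80.
A = 9,000·(1 + 0.01575)^80 ≈ 9,000·3.4909729195 ≈ 31,418.7563.

$31,418.76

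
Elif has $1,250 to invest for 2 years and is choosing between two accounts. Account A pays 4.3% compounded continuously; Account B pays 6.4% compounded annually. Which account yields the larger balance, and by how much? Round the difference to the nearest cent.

A: e^(0.043·2) = e^0.086 ≈ 1.089806328, so 1,250 × 1.089806328 ≈ 1,362.2579.
B: (1 + 0.064)^2 ≈ 1.132096, so 1,250 × 1.132096 ≈ 1,415.1200.
Difference ≈ 52.8621 in favor of B.

Account B, by $52.86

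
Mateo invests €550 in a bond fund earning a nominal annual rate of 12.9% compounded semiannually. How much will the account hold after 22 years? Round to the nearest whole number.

Growth factor = (1 + 0.0645)^44 ≈ 15.64621501.
A ≈ 550 × 15.64621501 ≈ 8,605.4183.

€8,605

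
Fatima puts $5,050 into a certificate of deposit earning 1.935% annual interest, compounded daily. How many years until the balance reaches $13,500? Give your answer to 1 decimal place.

50.8 years

We need (1 + 0.0000530137)^(365t) = 2.6733, so 365t = ln 2.6733 / ln 1.000053 ≈ 18548.5550.
t ≈ 18548.5550/365 = 50.8180 years.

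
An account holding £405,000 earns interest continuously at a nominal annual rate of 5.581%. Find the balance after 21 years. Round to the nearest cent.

£1,307,532.52

A = P·e^(rt) = 405,000·e^(0.05581·21) = 405,000·e^1.17201.
e^1.17201 ≈ 3.228475356681, so A ≈ 1,307,532.5195.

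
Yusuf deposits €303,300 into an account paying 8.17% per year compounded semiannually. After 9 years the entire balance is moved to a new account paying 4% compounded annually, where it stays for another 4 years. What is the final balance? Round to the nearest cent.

Phase 1: 303,300·(1 + 0.04085)^18 ≈ 623,532.4329.
Phase 2: 623,532.4329·(1 + 0.04)^4 ≈ 729,444.7541.

€729,444.75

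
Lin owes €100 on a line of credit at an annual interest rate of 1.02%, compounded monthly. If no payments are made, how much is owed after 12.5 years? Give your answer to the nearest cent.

€113.59

Periodic rate = 1.02%/12 = 0.00085; periods = 12·12.5 = 150.
A = 100·(1 + 0.00085)^150 ≈ 100·1.13592335 ≈ 113.5923.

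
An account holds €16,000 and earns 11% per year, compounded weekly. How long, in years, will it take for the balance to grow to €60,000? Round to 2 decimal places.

12.03 years

We need (1 + 0.00211538)^(52t) = 3.75, so 52t = ln 3.75 / ln 1.002115 ≈ 625.4907.
t ≈ 625.4907/52 = 12.0287 years.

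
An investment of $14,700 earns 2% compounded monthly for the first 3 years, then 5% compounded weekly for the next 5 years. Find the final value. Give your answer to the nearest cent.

Phase 1: 14,700·(1 + 0.02/12)^36 ≈ 15,608.2177.
Phase 2: 15,608.2177·(1 + 0.05/52)^260 ≈ 20,038.9411.

$20,038.94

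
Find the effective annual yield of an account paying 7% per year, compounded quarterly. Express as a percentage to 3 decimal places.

One year is 4 periods at 0.0175 each: (1 + 0.0175)^4 ≈ 1.071859.
EAR = 1.071859 − 1 ≈ 7.18590%.

7.186%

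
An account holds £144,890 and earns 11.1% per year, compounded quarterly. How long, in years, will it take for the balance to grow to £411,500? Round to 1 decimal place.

9.5 years

(1 + 0.02775)^(4t) = 411,500/144,890 = 2.8401.
4t·ln(1 + 0.02775) = ln(2.8401); 4t = 1.0438/0.0273719 ≈ 38.1352.
t ≈ 9.5338 years.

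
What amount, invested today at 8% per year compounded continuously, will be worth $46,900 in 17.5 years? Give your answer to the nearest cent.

P = A·e^(−rt) = 46,900·e^(−1.4).
e^(−1.4) ≈ 0.24659696394, so P ≈ 11,565.3976.

$11,565.40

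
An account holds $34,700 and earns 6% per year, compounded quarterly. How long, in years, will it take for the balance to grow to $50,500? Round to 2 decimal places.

(1 + 0.015)^(4t) = 50,500/34,700 = 1.4553.
4t·ln(1 + 0.015) = ln(1.4553); 4t = 0.37523/0.0148886 ≈ 25.2027.
t ≈ 6.3007 years.

6.30 years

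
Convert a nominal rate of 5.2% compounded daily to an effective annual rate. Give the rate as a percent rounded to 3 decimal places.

EAR = (1 + 5.2%/365)^365 − 1 = (1 + 0.000142466)^365 − 1.
(1 + 0.000142466)^365 ≈ 1.053372, so EAR ≈ 5.33718%.

5.337%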